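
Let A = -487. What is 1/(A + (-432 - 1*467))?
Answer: -1/1386 ≈ -0.00072150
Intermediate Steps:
1/(A + (-432 - 1*467)) = 1/(-487 + (-432 - 1*467)) = 1/(-487 + (-432 - 467)) = 1/(-487 - 899) = 1/(-1386) = -1/1386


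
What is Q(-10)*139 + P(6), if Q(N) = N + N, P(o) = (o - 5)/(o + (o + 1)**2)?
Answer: -152899/55 ≈ -2780.0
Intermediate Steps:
P(o) = (-5 + o)/(o + (1 + o)**2)
Q(N) = 2*N
Q(-10)*139 + P(6) = (2*(-10))*139 + (-5 + 6)/(6 + (1 + 6)**2) = -20*139 + 1/(6 + 7**2) = -2780 + 1/(6 + 49) = -2780 + 1/55 = -152899/55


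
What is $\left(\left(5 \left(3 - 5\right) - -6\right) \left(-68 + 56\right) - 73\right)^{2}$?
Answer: $625$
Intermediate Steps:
$\left(\left(5 \left(3 - 5\right) - -6\right) \left(-68 + 56\right) - 73\right)^{2} = \left(\left(5 \left(-2\right) + \left(-3 + 9\right)\right) \left(-12\right) - 73\right)^{2} = \left(\left(-10 + 6\right) \left(-12\right) - 73\right)^{2} = \left(\left(-4\right) \left(-12\right) - 73\right)^{2} = \left(48 - 73\right)^{2} = \left(-25\right)^{2} = 625$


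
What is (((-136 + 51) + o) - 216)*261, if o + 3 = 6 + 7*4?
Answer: -70470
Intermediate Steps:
o = 31 (o = -3 + (6 + 7*4) = -3 + (6 + 28) = -3 + 34 = 31)
(((-136 + 51) + o) - 216)*261 = (((-136 + 51) + 31) - 216)*261 = ((-85 + 31) - 216)*261 = (-54 - 216)*261 = -270*261 = -70470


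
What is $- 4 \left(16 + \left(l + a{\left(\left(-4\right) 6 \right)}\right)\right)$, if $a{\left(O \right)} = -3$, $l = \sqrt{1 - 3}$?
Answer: $-52 - 4 i \sqrt{2} \approx -52.0 - 5.6569 i$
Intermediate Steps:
$l = i \sqrt{2}$ ($l = \sqrt{-2} = i \sqrt{2} \approx 1.4142 i$)
$- 4 \left(16 + \left(l + a{\left(\left(-4\right) 6 \right)}\right)\right) = - 4 \left(16 - \left(3 - i \sqrt{2}\right)\right) = - 4 \left(13 + i \sqrt{2}\right) = -52 - 4 i \sqrt{2}$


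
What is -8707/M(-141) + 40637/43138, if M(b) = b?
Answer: 381332383/6082458 ≈ 62.694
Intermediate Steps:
-8707/M(-141) + 40637/43138 = -8707/(-141) + 40637/43138 = -8707*(-1/141) + 40637*(1/43138) = 8707/141 + 40637/43138 = 381332383/6082458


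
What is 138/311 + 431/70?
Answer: 143701/21770 ≈ 6.6009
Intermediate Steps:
138/311 + 431/70 = 143701/21770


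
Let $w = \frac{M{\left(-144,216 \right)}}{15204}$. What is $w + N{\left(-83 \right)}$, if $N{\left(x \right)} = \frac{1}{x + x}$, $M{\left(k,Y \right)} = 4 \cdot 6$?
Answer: $- \frac{935}{210322} \approx -0.0044456$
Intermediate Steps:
$M{\left(k,Y \right)} = 24$
$N{\left(x \right)} = \frac{1}{2 x}$
$w = \frac{2}{1267}$ ($w = \frac{24}{15204} = 24 \cdot \frac{1}{15204} = \frac{2}{1267} \approx 0.0015785$)
$w + N{\left(-83 \right)} = \frac{2}{1267} + \frac{1}{2 \left(-83\right)} = \frac{2}{1267} + \frac{1}{2} \left(- \frac{1}{83}\right) = \frac{2}{1267} - \frac{1}{166} = - \frac{935}{210322}$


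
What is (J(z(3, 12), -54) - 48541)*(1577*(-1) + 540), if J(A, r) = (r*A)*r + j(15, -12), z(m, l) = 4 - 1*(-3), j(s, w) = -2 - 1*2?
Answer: 29173921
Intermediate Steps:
j(s, w) = -4 (j(s, w) = -2 - 2 = -4)
z(m, l) = 7 (z(m, l) = 4 + 3 = 7)
J(A, r) = -4 + A*r² (J(A, r) = (r*A)*r - 4 = (A*r)*r - 4 = A*r² - 4 = -4 + A*r²)
(J(z(3, 12), -54) - 48541)*(1577*(-1) + 540) = ((-4 + 7*(-54)²) - 48541)*(1577*(-1) + 540) = ((-4 + 7*2916) - 48541)*(-1577 + 540) = ((-4 + 20412) - 48541)*(-1037) = (20408 - 48541)*(-1037) = -28133*(-1037) = 29173921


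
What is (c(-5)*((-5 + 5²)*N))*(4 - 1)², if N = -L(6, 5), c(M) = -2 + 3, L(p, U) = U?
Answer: -900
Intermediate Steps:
c(M) = 1
N = -5 (N = -1*5 = -5)
(c(-5)*((-5 + 5²)*N))*(4 - 1)² = (1*((-5 + 5²)*(-5)))*(4 - 1)² = (1*((-5 + 25)*(-5)))*3² = (1*(20*(-5)))*9 = (1*(-100))*9 = -100*9 = -900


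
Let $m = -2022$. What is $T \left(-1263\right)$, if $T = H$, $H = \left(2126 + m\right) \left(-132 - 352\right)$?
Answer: $63574368$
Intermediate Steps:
$H = -50336$ ($H = \left(2126 - 2022\right) \left(-132 - 352\right) = 104 \left(-132 + \left(-1044 + 692\right)\right) = 104 \left(-132 - 352\right) = 104 \left(-484\right) = -50336$)
$T = -50336$
$T \left(-1263\right) = \left(-50336\right) \left(-1263\right) = 63574368$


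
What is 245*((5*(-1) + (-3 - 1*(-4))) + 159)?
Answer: 37975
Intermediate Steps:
245*((5*(-1) + (-3 - 1*(-4))) + 159) = 245*((-5 + (-3 + 4)) + 159) = 245*((-5 + 1) + 159) = 245*(-4 + 159) = 245*155 = 37975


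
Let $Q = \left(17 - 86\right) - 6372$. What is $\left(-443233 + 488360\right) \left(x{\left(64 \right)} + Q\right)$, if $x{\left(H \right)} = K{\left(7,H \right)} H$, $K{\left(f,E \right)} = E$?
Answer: $-105822815$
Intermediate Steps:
$x{\left(H \right)} = H^{2}$ ($x{\left(H \right)} = H H = H^{2}$)
$Q = -6441$ ($Q = -69 - 6372 = -6441$)
$\left(-443233 + 488360\right) \left(x{\left(64 \right)} + Q\right) = \left(-443233 + 488360\right) \left(64^{2} - 6441\right) = 45127 \left(4096 - 6441\right) = 45127 \left(-2345\right) = -105822815$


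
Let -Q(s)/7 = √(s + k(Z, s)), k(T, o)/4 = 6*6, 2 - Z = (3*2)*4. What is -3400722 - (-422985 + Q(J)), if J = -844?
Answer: -2977737 + 70*I*√7 ≈ -2.9777e+6 + 185.2*I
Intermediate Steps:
Z = -22 (Z = 2 - 3*2*4 = 2 - 6*4 = 2 - 1*24 = 2 - 24 = -22)
k(T, o) = 144 (k(T, o) = 4*(6*6) = 4*36 = 144)
Q(s) = -7*√(144 + s) (Q(s) = -7*√(s + 144) = -7*√(144 + s))
-3400722 - (-422985 + Q(J)) = -3400722 - (-422985 - 7*√(144 - 844)) = -3400722 - (-422985 - 70*I*√7) = -3400722 + (422985 + 70*I*√7) = -2977737 + 70*I*√7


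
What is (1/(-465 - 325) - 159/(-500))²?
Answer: 156525121/1560250000 ≈ 0.10032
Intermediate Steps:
(1/(-465 - 325) - 159/(-500))² = (1/(-790) - 159*(-1/500))² = (-1/790 + 159/500)² = (12511/39500)² = 156525121/1560250000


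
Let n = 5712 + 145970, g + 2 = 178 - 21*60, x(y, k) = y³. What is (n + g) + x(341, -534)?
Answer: 39802419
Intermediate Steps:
g = -1084 (g = -2 + (178 - 21*60) = -2 + (178 - 1260) = -2 - 1082 = -1084)
n = 151682
(n + g) + x(341, -534) = (151682 - 1084) + 341³ = 150598 + 39651821 = 39802419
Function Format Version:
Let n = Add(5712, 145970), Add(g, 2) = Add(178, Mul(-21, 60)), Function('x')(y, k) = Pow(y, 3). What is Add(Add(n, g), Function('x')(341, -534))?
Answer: 39802419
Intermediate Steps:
g = -1084 (g = Add(-2, Add(178, Mul(-21, 60))) = Add(-2, Add(178, -1260)) = Add(-2, -1082) = -1084)
n = 151682
Add(Add(n, g), Function('x')(341, -534)) = Add(Add(151682, -1084), Pow(341, 3)) = Add(150598, 39651821) = 39802419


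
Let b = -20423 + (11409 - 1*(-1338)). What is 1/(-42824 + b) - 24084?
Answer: -1216242001/50500 ≈ -24084.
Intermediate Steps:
b = -7676 (b = -20423 + (11409 + 1338) = -20423 + 12747 = -7676)
1/(-42824 + b) - 24084 = 1/(-42824 - 7676) - 24084 = 1/(-50500) - 24084 = -1/50500 - 24084 = -1216242001/50500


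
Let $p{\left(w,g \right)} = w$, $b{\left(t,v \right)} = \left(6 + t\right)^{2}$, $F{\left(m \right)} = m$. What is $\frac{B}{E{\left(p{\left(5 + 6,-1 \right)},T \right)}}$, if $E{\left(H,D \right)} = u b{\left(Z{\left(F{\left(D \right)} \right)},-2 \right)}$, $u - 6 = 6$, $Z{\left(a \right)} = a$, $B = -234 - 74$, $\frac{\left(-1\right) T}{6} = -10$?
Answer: $- \frac{7}{1188} \approx -0.0058923$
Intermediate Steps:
$T = 60$ ($T = \left(-6\right) \left(-10\right) = 60$)
$B = -308$ ($B = -234 - 74 = -308$)
$u = 12$ ($u = 6 + 6 = 12$)
$E{\left(H,D \right)} = 12 \left(6 + D\right)^{2}$
$\frac{B}{E{\left(p{\left(5 + 6,-1 \right)},T \right)}} = - \frac{308}{12 \left(6 + 60\right)^{2}} = - \frac{308}{12 \cdot 66^{2}} = - \frac{308}{12 \cdot 4356} = - \frac{308}{52272} = \left(-308\right) \frac{1}{52272} = - \frac{7}{1188}$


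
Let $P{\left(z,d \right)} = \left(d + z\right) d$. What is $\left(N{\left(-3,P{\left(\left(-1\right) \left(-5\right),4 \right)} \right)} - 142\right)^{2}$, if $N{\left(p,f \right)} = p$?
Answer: $21025$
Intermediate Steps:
$P{\left(z,d \right)} = d \left(d + z\right)$
$\left(N{\left(-3,P{\left(\left(-1\right) \left(-5\right),4 \right)} \right)} - 142\right)^{2} = \left(-3 - 142\right)^{2} = \left(-145\right)^{2} = 21025$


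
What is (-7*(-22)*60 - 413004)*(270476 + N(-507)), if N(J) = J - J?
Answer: -109208471664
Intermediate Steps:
N(J) = 0
(-7*(-22)*60 - 413004)*(270476 + N(-507)) = (-7*(-22)*60 - 413004)*(270476 + 0) = (154*60 - 413004)*270476 = (9240 - 413004)*270476 = -403764*270476 = -109208471664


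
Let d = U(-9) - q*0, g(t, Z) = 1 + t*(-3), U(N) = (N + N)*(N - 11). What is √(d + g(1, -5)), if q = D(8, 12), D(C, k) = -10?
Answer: √358 ≈ 18.921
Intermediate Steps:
U(N) = 2*N*(-11 + N) (U(N) = (2*N)*(-11 + N) = 2*N*(-11 + N))
q = -10
g(t, Z) = 1 - 3*t
d = 360 (d = 2*(-9)*(-11 - 9) - (-10)*0 = 2*(-9)*(-20) - 1*0 = 360 + 0 = 360)
√(d + g(1, -5)) = √(360 + (1 - 3*1)) = √(360 + (1 - 3)) = √(360 - 2) = √358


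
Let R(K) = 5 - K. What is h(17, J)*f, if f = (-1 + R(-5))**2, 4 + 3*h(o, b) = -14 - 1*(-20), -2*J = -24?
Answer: 54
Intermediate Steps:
J = 12 (J = -1/2*(-24) = 12)
h(o, b) = 2/3 (h(o, b) = -4/3 + (-14 - 1*(-20))/3 = -4/3 + (-14 + 20)/3 = -4/3 + (1/3)*6 = -4/3 + 2 = 2/3)
f = 81 (f = (-1 + (5 - 1*(-5)))**2 = (-1 + (5 + 5))**2 = (-1 + 10)**2 = 9**2 = 81)
h(17, J)*f = (2/3)*81 = 54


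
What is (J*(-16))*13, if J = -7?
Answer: 1456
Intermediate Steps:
(J*(-16))*13 = -7*(-16)*13 = 112*13 = 1456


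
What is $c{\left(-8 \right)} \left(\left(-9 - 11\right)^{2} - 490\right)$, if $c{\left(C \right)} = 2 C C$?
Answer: $-11520$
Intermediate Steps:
$c{\left(C \right)} = 2 C^{2}$
$c{\left(-8 \right)} \left(\left(-9 - 11\right)^{2} - 490\right) = 2 \left(-8\right)^{2} \left(\left(-9 - 11\right)^{2} - 490\right) = 2 \cdot 64 \left(\left(-20\right)^{2} - 490\right) = 128 \left(400 - 490\right) = 128 \left(-90\right) = -11520$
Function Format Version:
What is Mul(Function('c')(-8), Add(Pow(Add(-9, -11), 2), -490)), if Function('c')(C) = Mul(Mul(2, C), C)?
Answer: -11520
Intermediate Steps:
Function('c')(C) = Mul(2, Pow(C, 2))
Mul(Function('c')(-8), Add(Pow(Add(-9, -11), 2), -490)) = Mul(Mul(2, Pow(-8, 2)), Add(Pow(Add(-9, -11), 2), -490)) = Mul(Mul(2, 64), Add(Pow(-20, 2), -490)) = Mul(128, Add(400, -490)) = Mul(128, -90) = -11520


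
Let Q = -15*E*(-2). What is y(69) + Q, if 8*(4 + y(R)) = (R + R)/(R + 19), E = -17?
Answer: -180859/352 ≈ -513.80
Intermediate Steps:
y(R) = -4 + R/(4*(19 + R)) (y(R) = -4 + ((R + R)/(R + 19))/8 = -4 + ((2*R)/(19 + R))/8 = -4 + (2*R/(19 + R))/8 = -4 + R/(4*(19 + R)))
Q = -510 (Q = -15*(-17)*(-2) = 255*(-2) = -510)
y(69) + Q = (-304 - 15*69)/(4*(19 + 69)) - 510 = (¼)*(-304 - 1035)/88 - 510 = (¼)*(1/88)*(-1339) - 510 = -1339/352 - 510 = -180859/352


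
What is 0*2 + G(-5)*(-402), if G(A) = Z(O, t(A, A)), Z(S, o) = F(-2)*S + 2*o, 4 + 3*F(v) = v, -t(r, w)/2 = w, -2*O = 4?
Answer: -9648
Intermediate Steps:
O = -2 (O = -½*4 = -2)
t(r, w) = -2*w
F(v) = -4/3 + v/3
Z(S, o) = -2*S + 2*o (Z(S, o) = (-4/3 + (⅓)*(-2))*S + 2*o = (-4/3 - ⅔)*S + 2*o = -2*S + 2*o)
G(A) = 4 - 4*A (G(A) = -2*(-2) + 2*(-2*A) = 4 - 4*A)
0*2 + G(-5)*(-402) = 0*2 + (4 - 4*(-5))*(-402) = 0 + (4 + 20)*(-402) = 0 + 24*(-402) = 0 - 9648 = -9648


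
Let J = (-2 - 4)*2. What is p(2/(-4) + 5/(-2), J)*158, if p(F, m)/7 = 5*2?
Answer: 11060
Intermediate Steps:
J = -12 (J = -6*2 = -12)
p(F, m) = 70 (p(F, m) = 7*(5*2) = 7*10 = 70)
p(2/(-4) + 5/(-2), J)*158 = 70*158 = 11060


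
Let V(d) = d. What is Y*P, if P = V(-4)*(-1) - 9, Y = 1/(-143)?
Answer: 5/143 ≈ 0.034965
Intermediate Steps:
Y = -1/143 ≈ -0.0069930
P = -5 (P = -4*(-1) - 9 = 4 - 9 = -5)
Y*P = -1/143*(-5) = 5/143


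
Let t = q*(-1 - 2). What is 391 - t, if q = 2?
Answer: 397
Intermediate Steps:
t = -6 (t = 2*(-1 - 2) = 2*(-3) = -6)
391 - t = 391 - 1*(-6) = 391 + 6 = 397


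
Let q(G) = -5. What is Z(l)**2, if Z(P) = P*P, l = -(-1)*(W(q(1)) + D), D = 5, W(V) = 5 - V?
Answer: 50625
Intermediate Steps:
l = 15 (l = -(-1)*((5 - 1*(-5)) + 5) = -(-1)*((5 + 5) + 5) = -(-1)*(10 + 5) = -(-1)*15 = -1*(-15) = 15)
Z(P) = P**2
Z(l)**2 = (15**2)**2 = 225**2 = 50625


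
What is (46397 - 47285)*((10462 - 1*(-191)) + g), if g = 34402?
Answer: -40008840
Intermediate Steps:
(46397 - 47285)*((10462 - 1*(-191)) + g) = (46397 - 47285)*((10462 - 1*(-191)) + 34402) = -888*((10462 + 191) + 34402) = -888*(10653 + 34402) = -888*45055 = -40008840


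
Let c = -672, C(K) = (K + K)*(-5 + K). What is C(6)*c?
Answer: -8064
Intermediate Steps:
C(K) = 2*K*(-5 + K) (C(K) = (2*K)*(-5 + K) = 2*K*(-5 + K))
C(6)*c = (2*6*(-5 + 6))*(-672) = (2*6*1)*(-672) = 12*(-672) = -8064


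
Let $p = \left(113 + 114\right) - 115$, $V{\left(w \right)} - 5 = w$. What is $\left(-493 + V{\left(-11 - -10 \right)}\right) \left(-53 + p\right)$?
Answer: $-28851$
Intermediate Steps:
$V{\left(w \right)} = 5 + w$
$p = 112$ ($p = 227 - 115 = 112$)
$\left(-493 + V{\left(-11 - -10 \right)}\right) \left(-53 + p\right) = \left(-493 + \left(5 - 1\right)\right) \left(-53 + 112\right) = \left(-493 + \left(5 + \left(-11 + 10\right)\right)\right) 59 = \left(-493 + \left(5 - 1\right)\right) 59 = \left(-493 + 4\right) 59 = \left(-489\right) 59 = -28851$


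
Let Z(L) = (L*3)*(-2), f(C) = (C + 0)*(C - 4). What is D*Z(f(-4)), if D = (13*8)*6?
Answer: -119808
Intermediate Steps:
f(C) = C*(-4 + C)
Z(L) = -6*L (Z(L) = (3*L)*(-2) = -6*L)
D = 624 (D = 104*6 = 624)
D*Z(f(-4)) = 624*(-(-24)*(-4 - 4)) = 624*(-(-24)*(-8)) = 624*(-6*32) = 624*(-192) = -119808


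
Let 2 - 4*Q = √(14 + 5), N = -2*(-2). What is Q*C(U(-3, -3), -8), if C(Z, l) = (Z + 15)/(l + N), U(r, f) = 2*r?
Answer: -9/8 + 9*√19/16 ≈ 1.3269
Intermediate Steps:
N = 4
C(Z, l) = (15 + Z)/(4 + l) (C(Z, l) = (Z + 15)/(l + 4) = (15 + Z)/(4 + l))
Q = ½ - √19/4 (Q = ½ - √(14 + 5)/4 = ½ - √19/4 ≈ -0.58972)
Q*C(U(-3, -3), -8) = (½ - √19/4)*((15 + 2*(-3))/(4 - 8)) = (½ - √19/4)*((15 - 6)/(-4)) = (½ - √19/4)*(-¼*9) = (½ - √19/4)*(-9/4) = -9/8 + 9*√19/16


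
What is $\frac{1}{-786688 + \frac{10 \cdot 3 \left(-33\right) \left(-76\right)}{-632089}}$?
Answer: $- \frac{632089}{497256906472} \approx -1.2712 \cdot 10^{-6}$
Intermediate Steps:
$\frac{1}{-786688 + \frac{10 \cdot 3 \left(-33\right) \left(-76\right)}{-632089}} = \frac{1}{-786688 + 30 \left(-33\right) \left(-76\right) \left(- \frac{1}{632089}\right)} = \frac{1}{-786688 + \left(-990\right) \left(-76\right) \left(- \frac{1}{632089}\right)} = \frac{1}{-786688 + 75240 \left(- \frac{1}{632089}\right)} = \frac{1}{-786688 - \frac{75240}{632089}} = \frac{1}{- \frac{497256906472}{632089}} = - \frac{632089}{497256906472}$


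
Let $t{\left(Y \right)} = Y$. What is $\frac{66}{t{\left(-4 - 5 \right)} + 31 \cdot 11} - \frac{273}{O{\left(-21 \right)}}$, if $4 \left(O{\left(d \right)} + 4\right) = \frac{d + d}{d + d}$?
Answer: $\frac{60589}{830} \approx 72.999$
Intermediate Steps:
$O{\left(d \right)} = - \frac{15}{4}$ ($O{\left(d \right)} = -4 + \frac{\left(d + d\right) \frac{1}{d + d}}{4} = -4 + \frac{2 d \frac{1}{2 d}}{4} = -4 + \frac{1}{4} \cdot 1 = -4 + \frac{1}{4} = - \frac{15}{4}$)
$\frac{66}{t{\left(-4 - 5 \right)} + 31 \cdot 11} - \frac{273}{O{\left(-21 \right)}} = \frac{66}{\left(-4 - 5\right) + 31 \cdot 11} - \frac{273}{- \frac{15}{4}} = \frac{66}{-9 + 341} - - \frac{364}{5} = \frac{66}{332} + \frac{364}{5} = 66 \cdot \frac{1}{332} + \frac{364}{5} = \frac{33}{166} + \frac{364}{5} = \frac{60589}{830}$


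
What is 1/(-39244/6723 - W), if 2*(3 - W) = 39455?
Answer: 13446/265137139 ≈ 5.0713e-5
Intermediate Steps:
W = -39449/2 (W = 3 - ½*39455 = 3 - 39455/2 = -39449/2 ≈ -19725.)
1/(-39244/6723 - W) = 1/(-39244/6723 - 1*(-39449/2)) = 1/(-39244*1/6723 + 39449/2) = 1/(-39244/6723 + 39449/2) = 1/(265137139/13446) = 13446/265137139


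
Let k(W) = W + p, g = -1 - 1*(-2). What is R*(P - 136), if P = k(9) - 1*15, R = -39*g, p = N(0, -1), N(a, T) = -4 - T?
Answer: 5655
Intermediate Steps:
g = 1 (g = -1 + 2 = 1)
p = -3 (p = -4 - 1*(-1) = -4 + 1 = -3)
k(W) = -3 + W (k(W) = W - 3 = -3 + W)
R = -39 (R = -39*1 = -39)
P = -9 (P = (-3 + 9) - 1*15 = 6 - 15 = -9)
R*(P - 136) = -39*(-9 - 136) = -39*(-145) = 5655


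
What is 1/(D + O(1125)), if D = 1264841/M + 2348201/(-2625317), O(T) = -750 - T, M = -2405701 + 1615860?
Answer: -2073583004597/3893143447625013 ≈ -0.00053262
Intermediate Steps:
M = -789841
D = -5175314005638/2073583004597 (D = 1264841/(-789841) + 2348201/(-2625317) = 1264841*(-1/789841) + 2348201*(-1/2625317) = -1264841/789841 - 2348201/2625317 = -5175314005638/2073583004597 ≈ -2.4958)
1/(D + O(1125)) = 1/(-5175314005638/2073583004597 + (-750 - 1*1125)) = 1/(-5175314005638/2073583004597 + (-750 - 1125)) = 1/(-5175314005638/2073583004597 - 1875) = 1/(-3893143447625013/2073583004597) = -2073583004597/3893143447625013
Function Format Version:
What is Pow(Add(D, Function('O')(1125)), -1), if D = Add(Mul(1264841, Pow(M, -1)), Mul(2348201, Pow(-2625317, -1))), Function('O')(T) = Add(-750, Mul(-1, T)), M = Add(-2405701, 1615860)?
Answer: Rational(-2073583004597, 3893143447625013) ≈ -0.00053262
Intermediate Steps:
M = -789841
D = Rational(-5175314005638, 2073583004597) (D = Add(Mul(1264841, Pow(-789841, -1)), Mul(2348201, Pow(-2625317, -1))) = Add(Mul(1264841, Rational(-1, 789841)), Mul(2348201, Rational(-1, 2625317))) = Add(Rational(-1264841, 789841), Rational(-2348201, 2625317)) = Rational(-5175314005638, 2073583004597) ≈ -2.4958)
Pow(Add(D, Function('O')(1125)), -1) = Pow(Add(Rational(-5175314005638, 2073583004597), Add(-750, Mul(-1, 1125))), -1) = Pow(Add(Rational(-5175314005638, 2073583004597), Add(-750, -1125)), -1) = Pow(Add(Rational(-5175314005638, 2073583004597), -1875), -1) = Pow(Rational(-3893143447625013, 2073583004597), -1) = Rational(-2073583004597, 3893143447625013)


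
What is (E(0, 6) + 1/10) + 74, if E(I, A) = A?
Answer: 801/10 ≈ 80.100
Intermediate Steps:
(E(0, 6) + 1/10) + 74 = (6 + 1/10) + 74 = 61/10 + 74 = 801/10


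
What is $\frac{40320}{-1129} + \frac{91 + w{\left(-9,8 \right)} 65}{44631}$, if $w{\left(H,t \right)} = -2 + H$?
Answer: $- \frac{600075472}{16796133} \approx -35.727$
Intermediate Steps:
$\frac{40320}{-1129} + \frac{91 + w{\left(-9,8 \right)} 65}{44631} = \frac{40320}{-1129} + \frac{91 + \left(-2 - 9\right) 65}{44631} = 40320 \left(- \frac{1}{1129}\right) + \left(91 - 715\right) \frac{1}{44631} = - \frac{40320}{1129} + \left(91 - 715\right) \frac{1}{44631} = - \frac{40320}{1129} - \frac{208}{14877} = - \frac{600075472}{16796133}$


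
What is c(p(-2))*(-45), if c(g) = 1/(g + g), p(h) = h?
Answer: 45/4 ≈ 11.250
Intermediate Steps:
c(g) = 1/(2*g)
c(p(-2))*(-45) = ((½)/(-2))*(-45) = ((½)*(-½))*(-45) = -¼*(-45) = 45/4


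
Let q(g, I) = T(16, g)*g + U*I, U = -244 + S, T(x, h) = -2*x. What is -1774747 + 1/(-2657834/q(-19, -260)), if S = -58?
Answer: -2358491498563/1328917 ≈ -1.7747e+6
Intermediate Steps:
U = -302 (U = -244 - 58 = -302)
q(g, I) = -302*I - 32*g (q(g, I) = (-2*16)*g - 302*I = -32*g - 302*I = -302*I - 32*g)
-1774747 + 1/(-2657834/q(-19, -260)) = -1774747 + 1/(-2657834/(-302*(-260) - 32*(-19))) = -1774747 + 1/(-2657834/(78520 + 608)) = -1774747 + 1/(-2657834/79128) = -1774747 + 1/(-2657834*1/79128) = -1774747 + 1/(-1328917/39564) = -1774747 - 39564/1328917 = -2358491498563/1328917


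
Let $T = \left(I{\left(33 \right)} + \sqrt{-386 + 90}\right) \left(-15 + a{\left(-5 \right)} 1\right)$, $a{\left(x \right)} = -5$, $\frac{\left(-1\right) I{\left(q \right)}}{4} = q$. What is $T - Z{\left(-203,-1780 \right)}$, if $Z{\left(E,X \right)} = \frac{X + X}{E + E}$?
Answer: $\frac{534140}{203} - 40 i \sqrt{74} \approx 2631.2 - 344.09 i$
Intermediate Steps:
$I{\left(q \right)} = - 4 q$
$Z{\left(E,X \right)} = \frac{X}{E}$ ($Z{\left(E,X \right)} = \frac{2 X}{2 E} = 2 X \frac{1}{2 E} = \frac{X}{E}$)
$T = 2640 - 40 i \sqrt{74}$ ($T = \left(\left(-4\right) 33 + \sqrt{-386 + 90}\right) \left(-15 - 5\right) = \left(-132 + \sqrt{-296}\right) \left(-15 - 5\right) = \left(-132 + 2 i \sqrt{74}\right) \left(-20\right) = 2640 - 40 i \sqrt{74} \approx 2640.0 - 344.09 i$)
$T - Z{\left(-203,-1780 \right)} = \left(2640 - 40 i \sqrt{74}\right) - - \frac{1780}{-203} = \left(2640 - 40 i \sqrt{74}\right) - \left(-1780\right) \left(- \frac{1}{203}\right) = \left(2640 - 40 i \sqrt{74}\right) - \frac{1780}{203} = \frac{534140}{203} - 40 i \sqrt{74}$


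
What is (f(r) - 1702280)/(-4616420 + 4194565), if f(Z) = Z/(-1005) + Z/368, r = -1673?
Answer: 629572300901/156018853200 ≈ 4.0352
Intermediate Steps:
f(Z) = 637*Z/369840 (f(Z) = Z*(-1/1005) + Z*(1/368) = -Z/1005 + Z/368 = 637*Z/369840)
(f(r) - 1702280)/(-4616420 + 4194565) = ((637/369840)*(-1673) - 1702280)/(-4616420 + 4194565) = (-1065701/369840 - 1702280)/(-421855) = -629572300901/369840*(-1/421855) = 629572300901/156018853200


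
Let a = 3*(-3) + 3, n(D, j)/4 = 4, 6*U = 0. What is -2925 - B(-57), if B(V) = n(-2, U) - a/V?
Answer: -55877/19 ≈ -2940.9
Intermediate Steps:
U = 0 (U = (⅙)*0 = 0)
n(D, j) = 16 (n(D, j) = 4*4 = 16)
a = -6 (a = -9 + 3 = -6)
B(V) = 16 + 6/V (B(V) = 16 - (-6)/V = 16 + 6/V)
-2925 - B(-57) = -2925 - (16 + 6/(-57)) = -2925 - (16 + 6*(-1/57)) = -2925 - (16 - 2/19) = -2925 - 1*302/19 = -2925 - 302/19 = -55877/19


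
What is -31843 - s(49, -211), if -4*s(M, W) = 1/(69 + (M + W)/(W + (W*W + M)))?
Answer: -389835845189/12242436 ≈ -31843.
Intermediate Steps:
s(M, W) = -1/(4*(69 + (M + W)/(M + W + W²))) (s(M, W) = -1/(4*(69 + (M + W)/(W + (W*W + M)))) = -1/(4*(69 + (M + W)/(W + (W² + M)))) = -1/(4*(69 + (M + W)/(W + (M + W²)))) = -1/(4*(69 + (M + W)/(M + W + W²))))
-31843 - s(49, -211) = -31843 - (-1*49 - 1*(-211) - 1*(-211)²)/(4*(69*(-211)² + 70*49 + 70*(-211))) = -31843 - (-49 + 211 - 1*44521)/(4*(69*44521 + 3430 - 14770)) = -31843 - (-49 + 211 - 44521)/(4*(3071949 + 3430 - 14770)) = -31843 - (-44359)/(4*3060609) = -31843 - 1*(-44359/12242436) = -31843 + 44359/12242436 = -389835845189/12242436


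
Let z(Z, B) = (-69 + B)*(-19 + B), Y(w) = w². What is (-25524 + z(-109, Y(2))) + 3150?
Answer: -21399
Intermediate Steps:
(-25524 + z(-109, Y(2))) + 3150 = (-25524 + (1311 + (2²)² - 88*2²)) + 3150 = (-25524 + (1311 + 4² - 88*4)) + 3150 = (-25524 + (1311 + 16 - 352)) + 3150 = (-25524 + 975) + 3150 = -24549 + 3150 = -21399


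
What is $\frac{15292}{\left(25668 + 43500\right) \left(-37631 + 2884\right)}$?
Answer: $- \frac{3823}{600845124} \approx -6.3627 \cdot 10^{-6}$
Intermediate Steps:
$\frac{15292}{\left(25668 + 43500\right) \left(-37631 + 2884\right)} = \frac{15292}{69168 \left(-34747\right)} = \frac{15292}{-2403380496} = 15292 \left(- \frac{1}{2403380496}\right) = - \frac{3823}{600845124}$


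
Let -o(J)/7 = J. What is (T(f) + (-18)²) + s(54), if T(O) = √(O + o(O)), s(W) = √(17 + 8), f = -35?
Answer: 329 + √210 ≈ 343.49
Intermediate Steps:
o(J) = -7*J
s(W) = 5 (s(W) = √25 = 5)
T(O) = √6*√(-O) (T(O) = √(O - 7*O) = √(-6*O) = √6*√(-O))
(T(f) + (-18)²) + s(54) = (√6*√(-1*(-35)) + (-18)²) + 5 = (√6*√35 + 324) + 5 = (√210 + 324) + 5 = (324 + √210) + 5 = 329 + √210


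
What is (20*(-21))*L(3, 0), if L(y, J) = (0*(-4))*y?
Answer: 0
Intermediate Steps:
L(y, J) = 0 (L(y, J) = 0*y = 0)
(20*(-21))*L(3, 0) = (20*(-21))*0 = -420*0 = 0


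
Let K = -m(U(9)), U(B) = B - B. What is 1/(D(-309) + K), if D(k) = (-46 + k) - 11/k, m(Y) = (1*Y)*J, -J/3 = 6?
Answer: -309/109684 ≈ -0.0028172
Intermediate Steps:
U(B) = 0
J = -18 (J = -3*6 = -18)
m(Y) = -18*Y (m(Y) = (1*Y)*(-18) = Y*(-18) = -18*Y)
D(k) = -46 + k - 11/k
K = 0 (K = -(-18)*0 = -1*0 = 0)
1/(D(-309) + K) = 1/((-46 - 309 - 11/(-309)) + 0) = 1/((-46 - 309 - 11*(-1/309)) + 0) = 1/((-46 - 309 + 11/309) + 0) = 1/(-109684/309 + 0) = 1/(-109684/309) = -309/109684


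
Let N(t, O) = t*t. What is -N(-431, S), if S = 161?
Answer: -185761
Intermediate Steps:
N(t, O) = t²
-N(-431, S) = -1*(-431)² = -1*185761 = -185761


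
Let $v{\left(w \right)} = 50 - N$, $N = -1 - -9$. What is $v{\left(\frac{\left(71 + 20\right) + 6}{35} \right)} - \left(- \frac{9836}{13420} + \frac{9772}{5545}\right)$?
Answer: $\frac{152439209}{3720695} \approx 40.971$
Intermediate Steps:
$N = 8$ ($N = -1 + 9 = 8$)
$v{\left(w \right)} = 42$ ($v{\left(w \right)} = 50 - 8 = 42$)
$v{\left(\frac{\left(71 + 20\right) + 6}{35} \right)} - \left(- \frac{9836}{13420} + \frac{9772}{5545}\right) = 42 - \left(- \frac{9836}{13420} + \frac{9772}{5545}\right) = 42 - \left(\left(-9836\right) \frac{1}{13420} + 9772 \cdot \frac{1}{5545}\right) = 42 - \left(- \frac{2459}{3355} + \frac{9772}{5545}\right) = 42 - \frac{3829981}{3720695} = \frac{152439209}{3720695}$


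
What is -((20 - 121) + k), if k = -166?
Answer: 267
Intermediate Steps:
-((20 - 121) + k) = -((20 - 121) - 166) = -(-101 - 166) = -1*(-267) = 267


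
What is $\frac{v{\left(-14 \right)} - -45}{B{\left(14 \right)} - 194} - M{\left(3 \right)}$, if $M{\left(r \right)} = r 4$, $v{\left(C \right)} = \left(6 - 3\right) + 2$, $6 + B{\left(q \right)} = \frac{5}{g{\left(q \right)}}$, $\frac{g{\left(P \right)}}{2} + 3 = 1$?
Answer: $- \frac{1972}{161} \approx -12.248$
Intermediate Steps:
$g{\left(P \right)} = -4$ ($g{\left(P \right)} = -6 + 2 \cdot 1 = -6 + 2 = -4$)
$B{\left(q \right)} = - \frac{29}{4}$ ($B{\left(q \right)} = -6 + \frac{5}{-4} = -6 + 5 \left(- \frac{1}{4}\right) = -6 - \frac{5}{4} = - \frac{29}{4}$)
$v{\left(C \right)} = 5$ ($v{\left(C \right)} = 3 + 2 = 5$)
$M{\left(r \right)} = 4 r$
$\frac{v{\left(-14 \right)} - -45}{B{\left(14 \right)} - 194} - M{\left(3 \right)} = \frac{5 - -45}{- \frac{29}{4} - 194} - 4 \cdot 3 = \frac{5 + \left(-29 + 74\right)}{- \frac{805}{4}} - 12 = \left(5 + 45\right) \left(- \frac{4}{805}\right) - 12 = 50 \left(- \frac{4}{805}\right) - 12 = - \frac{40}{161} - 12 = - \frac{1972}{161}$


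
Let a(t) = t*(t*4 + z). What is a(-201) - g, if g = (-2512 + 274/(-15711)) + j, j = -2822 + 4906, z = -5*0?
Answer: 2545685026/15711 ≈ 1.6203e+5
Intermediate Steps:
z = 0
j = 2084
a(t) = 4*t**2 (a(t) = t*(t*4 + 0) = t*(4*t + 0) = t*(4*t) = 4*t**2)
g = -6724582/15711 (g = (-2512 + 274/(-15711)) + 2084 = (-2512 + 274*(-1/15711)) + 2084 = (-2512 - 274/15711) + 2084 = -39466306/15711 + 2084 = -6724582/15711 ≈ -428.02)
a(-201) - g = 4*(-201)**2 - 1*(-6724582/15711) = 4*40401 + 6724582/15711 = 161604 + 6724582/15711 = 2545685026/15711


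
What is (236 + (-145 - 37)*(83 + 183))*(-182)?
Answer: 8768032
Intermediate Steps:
(236 + (-145 - 37)*(83 + 183))*(-182) = (236 - 182*266)*(-182) = (236 - 48412)*(-182) = -48176*(-182) = 8768032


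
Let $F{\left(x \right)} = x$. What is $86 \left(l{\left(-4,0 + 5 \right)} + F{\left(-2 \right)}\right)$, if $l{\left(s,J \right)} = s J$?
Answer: $-1892$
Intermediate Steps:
$l{\left(s,J \right)} = J s$
$86 \left(l{\left(-4,0 + 5 \right)} + F{\left(-2 \right)}\right) = 86 \left(\left(0 + 5\right) \left(-4\right) - 2\right) = 86 \left(5 \left(-4\right) - 2\right) = 86 \left(-20 - 2\right) = 86 \left(-22\right) = -1892$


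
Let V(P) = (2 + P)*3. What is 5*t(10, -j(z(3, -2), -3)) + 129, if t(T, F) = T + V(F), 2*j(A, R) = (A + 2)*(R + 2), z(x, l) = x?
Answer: 493/2 ≈ 246.50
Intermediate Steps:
V(P) = 6 + 3*P
j(A, R) = (2 + A)*(2 + R)/2 (j(A, R) = ((A + 2)*(R + 2))/2 = ((2 + A)*(2 + R))/2 = (2 + A)*(2 + R)/2)
t(T, F) = 6 + T + 3*F (t(T, F) = T + (6 + 3*F) = 6 + T + 3*F)
5*t(10, -j(z(3, -2), -3)) + 129 = 5*(6 + 10 + 3*(-(2 + 3 - 3 + (½)*3*(-3)))) + 129 = 5*(6 + 10 + 3*(-(2 + 3 - 3 - 9/2))) + 129 = 5*(6 + 10 + 3*(-1*(-5/2))) + 129 = 5*(6 + 10 + 3*(5/2)) + 129 = 5*(6 + 10 + 15/2) + 129 = 5*(47/2) + 129 = 235/2 + 129 = 493/2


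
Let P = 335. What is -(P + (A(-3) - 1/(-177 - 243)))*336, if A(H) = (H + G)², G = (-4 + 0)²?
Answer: -846724/5 ≈ -1.6934e+5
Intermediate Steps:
G = 16 (G = (-4)² = 16)
A(H) = (16 + H)² (A(H) = (H + 16)² = (16 + H)²)
-(P + (A(-3) - 1/(-177 - 243)))*336 = -(335 + ((16 - 3)² - 1/(-177 - 243)))*336 = -(335 + (13² - 1/(-420)))*336 = -(335 + (169 - 1*(-1/420)))*336 = -(335 + (169 + 1/420))*336 = -(335 + 70981/420)*336 = -211681*336/420 = -1*846724/5 = -846724/5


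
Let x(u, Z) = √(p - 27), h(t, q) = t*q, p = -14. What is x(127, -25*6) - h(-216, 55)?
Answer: 11880 + I*√41 ≈ 11880.0 + 6.4031*I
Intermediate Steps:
h(t, q) = q*t
x(u, Z) = I*√41 (x(u, Z) = √(-14 - 27) = √(-41) = I*√41)
x(127, -25*6) - h(-216, 55) = I*√41 - 55*(-216) = I*√41 - 1*(-11880) = I*√41 + 11880 = 11880 + I*√41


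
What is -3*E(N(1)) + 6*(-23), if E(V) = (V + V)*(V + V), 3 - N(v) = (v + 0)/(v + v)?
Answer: -213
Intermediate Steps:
N(v) = 5/2 (N(v) = 3 - (v + 0)/(v + v) = 3 - v/(2*v) = 3 - v*1/(2*v) = 3 - 1*1/2 = 3 - 1/2 = 5/2)
E(V) = 4*V**2 (E(V) = (2*V)*(2*V) = 4*V**2)
-3*E(N(1)) + 6*(-23) = -12*(5/2)**2 + 6*(-23) = -12*25/4 - 138 = -3*25 - 138 = -75 - 138 = -213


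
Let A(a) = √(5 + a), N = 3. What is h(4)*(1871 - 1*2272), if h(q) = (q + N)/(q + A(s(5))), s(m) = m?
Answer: -5614/3 + 2807*√10/6 ≈ -391.91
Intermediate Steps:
h(q) = (3 + q)/(q + √10) (h(q) = (q + 3)/(q + √(5 + 5)) = (3 + q)/(q + √10))
h(4)*(1871 - 1*2272) = ((3 + 4)/(4 + √10))*(1871 - 1*2272) = (7/(4 + √10))*(1871 - 2272) = (7/(4 + √10))*(-401) = -2807/(4 + √10)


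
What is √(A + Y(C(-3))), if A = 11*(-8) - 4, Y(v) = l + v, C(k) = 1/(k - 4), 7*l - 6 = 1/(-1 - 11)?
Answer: I*√161049/42 ≈ 9.555*I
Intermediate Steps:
l = 71/84 (l = 6/7 + 1/(7*(-1 - 11)) = 6/7 + (⅐)/(-12) = 6/7 + (⅐)*(-1/12) = 6/7 - 1/84 = 71/84 ≈ 0.84524)
C(k) = 1/(-4 + k)
Y(v) = 71/84 + v
A = -92 (A = -88 - 4 = -92)
√(A + Y(C(-3))) = √(-92 + (71/84 + 1/(-4 - 3))) = √(-92 + (71/84 + 1/(-7))) = √(-92 + (71/84 - ⅐)) = √(-92 + 59/84) = √(-7669/84) = I*√161049/42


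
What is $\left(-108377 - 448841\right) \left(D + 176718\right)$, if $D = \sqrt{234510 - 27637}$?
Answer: $-98470450524 - 557218 \sqrt{206873} \approx -9.8724 \cdot 10^{10}$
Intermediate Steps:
$D = \sqrt{206873} \approx 454.83$
$\left(-108377 - 448841\right) \left(D + 176718\right) = \left(-108377 - 448841\right) \left(\sqrt{206873} + 176718\right) = - 557218 \left(176718 + \sqrt{206873}\right) = -98470450524 - 557218 \sqrt{206873}$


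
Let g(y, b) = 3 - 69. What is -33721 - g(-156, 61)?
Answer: -33655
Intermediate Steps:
g(y, b) = -66
-33721 - g(-156, 61) = -33721 - 1*(-66) = -33721 + 66 = -33655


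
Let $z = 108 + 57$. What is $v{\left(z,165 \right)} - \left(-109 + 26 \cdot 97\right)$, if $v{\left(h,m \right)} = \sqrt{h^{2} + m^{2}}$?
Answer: $-2413 + 165 \sqrt{2} \approx -2179.7$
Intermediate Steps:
$z = 165$
$v{\left(z,165 \right)} - \left(-109 + 26 \cdot 97\right) = \sqrt{165^{2} + 165^{2}} - \left(-109 + 26 \cdot 97\right) = \sqrt{27225 + 27225} - \left(-109 + 2522\right) = \sqrt{54450} - 2413 = 165 \sqrt{2} - 2413 = -2413 + 165 \sqrt{2}$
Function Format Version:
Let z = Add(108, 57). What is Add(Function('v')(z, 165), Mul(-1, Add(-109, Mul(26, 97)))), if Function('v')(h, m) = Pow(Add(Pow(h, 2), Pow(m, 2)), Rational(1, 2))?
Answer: Add(-2413, Mul(165, Pow(2, Rational(1, 2)))) ≈ -2179.7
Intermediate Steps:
z = 165
Add(Function('v')(z, 165), Mul(-1, Add(-109, Mul(26, 97)))) = Add(Pow(Add(Pow(165, 2), Pow(165, 2)), Rational(1, 2)), Mul(-1, Add(-109, Mul(26, 97)))) = Add(Pow(Add(27225, 27225), Rational(1, 2)), Mul(-1, Add(-109, 2522))) = Add(Pow(54450, Rational(1, 2)), Mul(-1, 2413)) = Add(Mul(165, Pow(2, Rational(1, 2))), -2413) = Add(-2413, Mul(165, Pow(2, Rational(1, 2))))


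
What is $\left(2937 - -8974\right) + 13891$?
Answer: $25802$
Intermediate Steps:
$\left(2937 - -8974\right) + 13891 = \left(2937 + 8974\right) + 13891 = 11911 + 13891 = 25802$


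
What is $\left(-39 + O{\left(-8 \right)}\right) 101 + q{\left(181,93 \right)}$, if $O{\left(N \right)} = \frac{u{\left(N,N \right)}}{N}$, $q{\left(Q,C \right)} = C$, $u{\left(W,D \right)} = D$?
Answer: $-3745$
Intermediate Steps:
$O{\left(N \right)} = 1$ ($O{\left(N \right)} = \frac{N}{N} = 1$)
$\left(-39 + O{\left(-8 \right)}\right) 101 + q{\left(181,93 \right)} = \left(-39 + 1\right) 101 + 93 = \left(-38\right) 101 + 93 = -3838 + 93 = -3745$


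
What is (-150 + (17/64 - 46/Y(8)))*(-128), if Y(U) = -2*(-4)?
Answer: 19902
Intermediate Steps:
Y(U) = 8
(-150 + (17/64 - 46/Y(8)))*(-128) = (-150 + (17/64 - 46/8))*(-128) = (-150 + (17*(1/64) - 46*⅛))*(-128) = (-150 + (17/64 - 23/4))*(-128) = (-150 - 351/64)*(-128) = -9951/64*(-128) = 19902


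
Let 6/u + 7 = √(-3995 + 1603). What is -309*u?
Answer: 12978/2441 + 3708*I*√598/2441 ≈ 5.3167 + 37.147*I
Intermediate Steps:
u = 6/(-7 + 2*I*√598) (u = 6/(-7 + √(-3995 + 1603)) = 6/(-7 + √(-2392)) = 6/(-7 + 2*I*√598) ≈ -0.017206 - 0.12022*I)
-309*u = -309*(-42/2441 - 12*I*√598/2441) = 12978/2441 + 3708*I*√598/2441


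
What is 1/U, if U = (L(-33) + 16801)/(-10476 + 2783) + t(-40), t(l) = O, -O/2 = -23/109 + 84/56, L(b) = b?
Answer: -838537/3989445 ≈ -0.21019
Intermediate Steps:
O = -281/109 (O = -2*(-23/109 + 84/56) = -2*(-23*1/109 + 84*(1/56)) = -2*(-23/109 + 3/2) = -2*281/218 = -281/109 ≈ -2.5780)
t(l) = -281/109
U = -3989445/838537 (U = (-33 + 16801)/(-10476 + 2783) - 281/109 = 16768/(-7693) - 281/109 = 16768*(-1/7693) - 281/109 = -16768/7693 - 281/109 = -3989445/838537 ≈ -4.7576)
1/U = 1/(-3989445/838537) = -838537/3989445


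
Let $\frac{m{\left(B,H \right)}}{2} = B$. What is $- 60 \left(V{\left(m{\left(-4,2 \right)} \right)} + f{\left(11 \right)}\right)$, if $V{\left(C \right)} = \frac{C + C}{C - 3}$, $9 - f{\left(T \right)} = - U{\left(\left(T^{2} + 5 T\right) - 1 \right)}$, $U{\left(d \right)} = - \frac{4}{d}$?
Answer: $- \frac{240972}{385} \approx -625.9$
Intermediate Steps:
$f{\left(T \right)} = 9 - \frac{4}{-1 + T^{2} + 5 T}$ ($f{\left(T \right)} = 9 - - \frac{-4}{\left(T^{2} + 5 T\right) - 1} = 9 - - \frac{-4}{-1 + T^{2} + 5 T} = 9 - \frac{4}{-1 + T^{2} + 5 T}$)
$m{\left(B,H \right)} = 2 B$
$V{\left(C \right)} = \frac{2 C}{-3 + C}$
$- 60 \left(V{\left(m{\left(-4,2 \right)} \right)} + f{\left(11 \right)}\right) = - 60 \left(\frac{2 \cdot 2 \left(-4\right)}{-3 + 2 \left(-4\right)} + \frac{-13 + 9 \cdot 11^{2} + 45 \cdot 11}{-1 + 11^{2} + 5 \cdot 11}\right) = - 60 \left(2 \left(-8\right) \frac{1}{-3 - 8} + \frac{-13 + 9 \cdot 121 + 495}{-1 + 121 + 55}\right) = - 60 \left(2 \left(-8\right) \frac{1}{-11} + \frac{-13 + 1089 + 495}{175}\right) = - 60 \left(2 \left(-8\right) \left(- \frac{1}{11}\right) + \frac{1}{175} \cdot 1571\right) = - 60 \left(\frac{16}{11} + \frac{1571}{175}\right) = \left(-60\right) \frac{20081}{1925} = - \frac{240972}{385}$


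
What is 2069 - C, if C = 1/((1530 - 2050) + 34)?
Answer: 1005535/486 ≈ 2069.0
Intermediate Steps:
C = -1/486 (C = 1/(-520 + 34) = 1/(-486) = -1/486 ≈ -0.0020576)
2069 - C = 2069 - 1*(-1/486) = 2069 + 1/486 = 1005535/486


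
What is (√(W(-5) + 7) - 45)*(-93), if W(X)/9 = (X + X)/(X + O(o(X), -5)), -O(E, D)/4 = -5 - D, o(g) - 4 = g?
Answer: 3720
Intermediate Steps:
o(g) = 4 + g
O(E, D) = 20 + 4*D (O(E, D) = -4*(-5 - D) = 20 + 4*D)
W(X) = 18 (W(X) = 9*((X + X)/(X + (20 + 4*(-5)))) = 9*((2*X)/(X + (20 - 20))) = 9*((2*X)/(X + 0)) = 9*((2*X)/X) = 9*2 = 18)
(√(W(-5) + 7) - 45)*(-93) = (√(18 + 7) - 45)*(-93) = (√25 - 45)*(-93) = (5 - 45)*(-93) = -40*(-93) = 3720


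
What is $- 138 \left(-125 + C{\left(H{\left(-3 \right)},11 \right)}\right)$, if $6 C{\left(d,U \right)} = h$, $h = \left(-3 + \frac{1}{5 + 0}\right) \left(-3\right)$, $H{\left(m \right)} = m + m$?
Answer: $\frac{85284}{5} \approx 17057.0$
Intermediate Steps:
$H{\left(m \right)} = 2 m$
$h = \frac{42}{5}$ ($h = \left(-3 + \frac{1}{5}\right) \left(-3\right) = \left(- \frac{14}{5}\right) \left(-3\right) = \frac{42}{5} \approx 8.4$)
$C{\left(d,U \right)} = \frac{7}{5}$ ($C{\left(d,U \right)} = \frac{1}{6} \cdot \frac{42}{5} = \frac{7}{5}$)
$- 138 \left(-125 + C{\left(H{\left(-3 \right)},11 \right)}\right) = - 138 \left(-125 + \frac{7}{5}\right) = \left(-138\right) \left(- \frac{618}{5}\right) = \frac{85284}{5}$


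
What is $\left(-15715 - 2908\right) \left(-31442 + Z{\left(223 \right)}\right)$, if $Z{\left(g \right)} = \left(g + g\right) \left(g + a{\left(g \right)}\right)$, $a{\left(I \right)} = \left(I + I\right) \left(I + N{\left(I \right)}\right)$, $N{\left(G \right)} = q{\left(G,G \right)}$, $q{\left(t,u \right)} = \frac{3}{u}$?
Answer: $-827400522080$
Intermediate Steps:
$N{\left(G \right)} = \frac{3}{G}$
$a{\left(I \right)} = 2 I \left(I + \frac{3}{I}\right)$ ($a{\left(I \right)} = \left(I + I\right) \left(I + \frac{3}{I}\right) = 2 I \left(I + \frac{3}{I}\right)$)
$Z{\left(g \right)} = 2 g \left(6 + g + 2 g^{2}\right)$ ($Z{\left(g \right)} = \left(g + g\right) \left(g + \left(6 + 2 g^{2}\right)\right) = 2 g \left(6 + g + 2 g^{2}\right)$)
$\left(-15715 - 2908\right) \left(-31442 + Z{\left(223 \right)}\right) = \left(-15715 - 2908\right) \left(-31442 + 2 \cdot 223 \left(6 + 223 + 2 \cdot 223^{2}\right)\right) = - 18623 \left(-31442 + 2 \cdot 223 \left(6 + 223 + 2 \cdot 49729\right)\right) = - 18623 \left(-31442 + 2 \cdot 223 \left(6 + 223 + 99458\right)\right) = - 18623 \left(-31442 + 2 \cdot 223 \cdot 99687\right) = - 18623 \left(-31442 + 44460402\right) = \left(-18623\right) 44428960 = -827400522080$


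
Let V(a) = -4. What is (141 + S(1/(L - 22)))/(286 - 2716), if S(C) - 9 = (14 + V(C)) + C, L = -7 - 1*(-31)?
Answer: -107/1620 ≈ -0.066049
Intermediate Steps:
L = 24 (L = -7 + 31 = 24)
S(C) = 19 + C (S(C) = 9 + ((14 - 4) + C) = 9 + (10 + C) = 19 + C)
(141 + S(1/(L - 22)))/(286 - 2716) = (141 + (19 + 1/(24 - 22)))/(286 - 2716) = (141 + (19 + 1/2))/(-2430) = (141 + (19 + ½))*(-1/2430) = (141 + 39/2)*(-1/2430) = (321/2)*(-1/2430) = -107/1620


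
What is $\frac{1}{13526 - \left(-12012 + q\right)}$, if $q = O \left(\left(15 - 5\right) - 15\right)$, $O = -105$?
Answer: $\frac{1}{25013} \approx 3.9979 \cdot 10^{-5}$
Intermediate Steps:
$q = 525$ ($q = - 105 \left(\left(15 - 5\right) - 15\right) = - 105 \left(10 - 15\right) = \left(-105\right) \left(-5\right) = 525$)
$\frac{1}{13526 - \left(-12012 + q\right)} = \frac{1}{13526 + \left(12012 - 525\right)} = \frac{1}{13526 + 11487} = \frac{1}{25013}$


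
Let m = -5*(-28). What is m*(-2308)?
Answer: -323120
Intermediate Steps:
m = 140
m*(-2308) = 140*(-2308) = -323120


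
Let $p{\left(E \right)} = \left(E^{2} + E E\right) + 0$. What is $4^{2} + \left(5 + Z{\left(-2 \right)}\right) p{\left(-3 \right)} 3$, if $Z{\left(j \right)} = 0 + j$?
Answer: $178$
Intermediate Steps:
$Z{\left(j \right)} = j$
$p{\left(E \right)} = 2 E^{2}$ ($p{\left(E \right)} = \left(E^{2} + E^{2}\right) + 0 = 2 E^{2} + 0 = 2 E^{2}$)
$4^{2} + \left(5 + Z{\left(-2 \right)}\right) p{\left(-3 \right)} 3 = 4^{2} + \left(5 - 2\right) 2 \left(-3\right)^{2} \cdot 3 = 16 + 3 \cdot 2 \cdot 9 \cdot 3 = 16 + 3 \cdot 18 \cdot 3 = 16 + 54 \cdot 3 = 16 + 162 = 178$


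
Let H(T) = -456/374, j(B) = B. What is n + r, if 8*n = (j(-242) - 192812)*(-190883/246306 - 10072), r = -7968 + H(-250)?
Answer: 44781671552313679/184236888 ≈ 2.4307e+8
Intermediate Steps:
H(T) = -228/187 (H(T) = -456*1/374 = -228/187)
r = -1490244/187 (r = -7968 - 228/187 = -1490244/187 ≈ -7969.2)
n = 239482030890205/985224 (n = ((-242 - 192812)*(-190883/246306 - 10072))/8 = (-193054*(-190883*1/246306 - 10072))/8 = (-193054*(-190883/246306 - 10072))/8 = (-193054*(-2480984915/246306))/8 = (⅛)*(239482030890205/123153) = 239482030890205/985224 ≈ 2.4307e+8)
n + r = 239482030890205/985224 - 1490244/187 = 44781671552313679/184236888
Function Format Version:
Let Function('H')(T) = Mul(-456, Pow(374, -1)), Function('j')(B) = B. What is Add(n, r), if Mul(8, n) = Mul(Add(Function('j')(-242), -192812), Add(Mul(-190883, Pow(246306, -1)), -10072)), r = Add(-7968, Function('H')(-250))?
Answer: Rational(44781671552313679, 184236888) ≈ 2.4307e+8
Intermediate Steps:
Function('H')(T) = Rational(-228, 187) (Function('H')(T) = Mul(-456, Rational(1, 374)) = Rational(-228, 187))
r = Rational(-1490244, 187) (r = Add(-7968, Rational(-228, 187)) = Rational(-1490244, 187) ≈ -7969.2)
n = Rational(239482030890205, 985224) (n = Mul(Rational(1, 8), Mul(Add(-242, -192812), Add(Mul(-190883, Pow(246306, -1)), -10072))) = Mul(Rational(1, 8), Mul(-193054, Add(Mul(-190883, Rational(1, 246306)), -10072))) = Mul(Rational(1, 8), Mul(-193054, Add(Rational(-190883, 246306), -10072))) = Mul(Rational(1, 8), Mul(-193054, Rational(-2480984915, 246306))) = Mul(Rational(1, 8), Rational(239482030890205, 123153)) = Rational(239482030890205, 985224) ≈ 2.4307e+8)
Add(n, r) = Add(Rational(239482030890205, 985224), Rational(-1490244, 187)) = Rational(44781671552313679, 184236888)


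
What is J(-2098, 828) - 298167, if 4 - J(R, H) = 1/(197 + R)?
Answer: -566807862/1901 ≈ -2.9816e+5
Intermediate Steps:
J(R, H) = 4 - 1/(197 + R)
J(-2098, 828) - 298167 = (787 + 4*(-2098))/(197 - 2098) - 298167 = (787 - 8392)/(-1901) - 298167 = -1/1901*(-7605) - 298167 = 7605/1901 - 298167 = -566807862/1901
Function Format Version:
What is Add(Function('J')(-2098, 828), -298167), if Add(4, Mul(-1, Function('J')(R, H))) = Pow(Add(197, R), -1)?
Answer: Rational(-566807862, 1901) ≈ -2.9816e+5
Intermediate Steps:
Function('J')(R, H) = Add(4, Mul(-1, Pow(Add(197, R), -1)))
Add(Function('J')(-2098, 828), -298167) = Add(Mul(Pow(Add(197, -2098), -1), Add(787, Mul(4, -2098))), -298167) = Add(Mul(Pow(-1901, -1), Add(787, -8392)), -298167) = Add(Mul(Rational(-1, 1901), -7605), -298167) = Add(Rational(7605, 1901), -298167) = Rational(-566807862, 1901)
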